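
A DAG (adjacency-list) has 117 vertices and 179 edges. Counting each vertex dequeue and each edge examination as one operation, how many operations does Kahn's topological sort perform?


V = 117 (vertex processing)
E = 179 (edge processing)
V + E = 117 + 179 = 296


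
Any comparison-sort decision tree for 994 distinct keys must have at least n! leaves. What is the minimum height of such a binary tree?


A binary decision tree of height h has at most 2^h leaves and needs at least n! of them, so h >= ceil(log2(n!)).
994! is far too large to multiply out, so use Stirling's series:
  ln(n!) ~ n ln n - n + (1/2) ln(2 pi n) + 1/(12n)  (error below 1/(360 n^3), negligible here)
  ln(994) = 6.9017372
  n ln n = 994 * 6.9017372 = 6860.3268
  (1/2) ln(2 pi * 994) = (1/2) ln(6245.4862) = 4.3698
  1/(12*994) = 0.0001
  ln(994!) ~ 6860.3268 - 994 + 4.3698 + 0.0001 = 5870.6967
Convert to base 2: log2(994!) = 5870.6967 / ln 2 = 5870.6967 / 0.69314718 = 8469.6250
ceil(8469.6250) = 8470


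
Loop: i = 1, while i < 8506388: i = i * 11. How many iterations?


i multiplies by 11 each step:
i = 1 -> 11 -> 121 -> 1331 -> 14641 -> 161051 -> 1771561 -> 19487171 (stop)
Iterations = ceil(log_11(8506388)) = 7


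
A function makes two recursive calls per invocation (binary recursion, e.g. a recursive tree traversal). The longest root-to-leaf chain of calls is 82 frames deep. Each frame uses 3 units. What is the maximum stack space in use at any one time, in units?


Binary recursion: the two calls run one after the other, so only one root-to-leaf chain of frames is on the stack at a time.
Maximum depth (longest chain) = 82 frames
Each frame = 3 units
Max stack space = 82 * 3 = 246


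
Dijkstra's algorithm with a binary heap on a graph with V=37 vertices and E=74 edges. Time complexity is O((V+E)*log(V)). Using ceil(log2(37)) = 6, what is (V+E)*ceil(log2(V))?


Dijkstra with a binary heap: each vertex is extracted once, each edge may relax once.
Each heap operation costs O(log V).
V + E = 37 + 74 = 111
ceil(log2(37)) = 6 (since 2^5 = 32 < 37 <= 64 = 2^6)
Total heap work = (V+E) * ceil(log2(V)) = 111 * 6 = 666


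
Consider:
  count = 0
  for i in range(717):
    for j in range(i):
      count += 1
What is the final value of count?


For each i, the inner loop runs i times:
  i=0: inner runs 0 times
  i=1: inner runs 1 time
  i=2: inner runs 2 times
  i=3: inner runs 3 times
  i=4: inner runs 4 times
  i=5: inner runs 5 times
  i=6: inner runs 6 times
  i=7: inner runs 7 times
  ...
Total = 0 + 1 + 2 + ... + 716 = 717*(717-1)/2 = 256686


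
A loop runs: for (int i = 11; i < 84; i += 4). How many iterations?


Loop starts at i = 11, increments by 4, stops when i >= 84.
Number of iterations = ceil((84 - 11) / 4)
= ceil(73 / 4)
= 19


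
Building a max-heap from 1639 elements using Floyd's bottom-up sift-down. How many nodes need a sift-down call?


In a heap of 1639 elements (0-indexed array):
  Last element index: 1638
  Parent of last element: floor((1638 - 1) / 2) = 818
  Internal nodes: indices 0 to 818
  Count = floor(1639/2) = 819


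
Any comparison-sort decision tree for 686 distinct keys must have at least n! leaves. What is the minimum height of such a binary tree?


A binary decision tree of height h has at most 2^h leaves and needs at least n! of them, so h >= ceil(log2(n!)).
686! is far too large to multiply out, so use Stirling's series:
  ln(n!) ~ n ln n - n + (1/2) ln(2 pi n) + 1/(12n)  (error below 1/(360 n^3), negligible here)
  ln(686) = 6.5308776
  n ln n = 686 * 6.5308776 = 4480.1820
  (1/2) ln(2 pi * 686) = (1/2) ln(4310.2651) = 4.1844
  1/(12*686) = 0.0001
  ln(686!) ~ 4480.1820 - 686 + 4.1844 + 0.0001 = 3798.3665
Convert to base 2: log2(686!) = 3798.3665 / ln 2 = 3798.3665 / 0.69314718 = 5479.8845
ceil(5479.8845) = 5480


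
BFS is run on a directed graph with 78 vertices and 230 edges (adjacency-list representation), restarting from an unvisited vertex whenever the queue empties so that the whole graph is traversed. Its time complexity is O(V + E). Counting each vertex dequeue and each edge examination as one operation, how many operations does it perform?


A full BFS traversal dequeues each vertex exactly once and examines each directed edge exactly once.
V = 78 (vertex processing cost)
E = 230 (edge examination cost)
Total operations proportional to V + E = 78 + 230 = 308


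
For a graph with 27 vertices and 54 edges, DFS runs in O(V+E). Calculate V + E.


A full DFS traversal visits each vertex once and examines each edge once.
V = 27
E = 54
Sum = 27 + 54 = 81


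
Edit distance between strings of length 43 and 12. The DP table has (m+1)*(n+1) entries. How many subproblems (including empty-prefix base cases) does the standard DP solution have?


The table includes base cases (empty prefixes).
Rows: (m+1) = 44
Columns: (n+1) = 13
Total = 44 * 13 = 572


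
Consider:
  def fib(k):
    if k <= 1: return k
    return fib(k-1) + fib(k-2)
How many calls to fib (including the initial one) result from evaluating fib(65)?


Let C(m) = total calls to evaluate fib(m). Then C(0)=C(1)=1, and
C(m) = 1 + C(m-1) + C(m-2) for m >= 2.
Build the table (each entry = 1 + previous two):
  C(0) = 1
  C(1) = 1
  C(2) = 1 + 1 + 1 = 3
  C(3) = 1 + 3 + 1 = 5
  C(4) = 1 + 5 + 3 = 9
  C(5) = 1 + 9 + 5 = 15
  C(6) = 1 + 15 + 9 = 25
  C(7) = 1 + 25 + 15 = 41
  C(8) = 1 + 41 + 25 = 67
  C(9) = 1 + 67 + 41 = 109
  C(10) = 1 + 109 + 67 = 177
  C(11) = 1 + 177 + 109 = 287
  C(12) = 1 + 287 + 177 = 465
  C(13) = 1 + 465 + 287 = 753
  C(14) = 1 + 753 + 465 = 1219
  C(15) = 1 + 1219 + 753 = 1973
  C(16) = 1 + 1973 + 1219 = 3193
  C(17) = 1 + 3193 + 1973 = 5167
  C(18) = 1 + 5167 + 3193 = 8361
  C(19) = 1 + 8361 + 5167 = 13529
  C(20) = 1 + 13529 + 8361 = 21891
  C(21) = 1 + 21891 + 13529 = 35421
  C(22) = 1 + 35421 + 21891 = 57313
  C(23) = 1 + 57313 + 35421 = 92735
  C(24) = 1 + 92735 + 57313 = 150049
  C(25) = 1 + 150049 + 92735 = 242785
  C(26) = 1 + 242785 + 150049 = 392835
  C(27) = 1 + 392835 + 242785 = 635621
  C(28) = 1 + 635621 + 392835 = 1028457
  C(29) = 1 + 1028457 + 635621 = 1664079
  C(30) = 1 + 1664079 + 1028457 = 2692537
  C(31) = 1 + 2692537 + 1664079 = 4356617
  C(32) = 1 + 4356617 + 2692537 = 7049155
  C(33) = 1 + 7049155 + 4356617 = 11405773
  C(34) = 1 + 11405773 + 7049155 = 18454929
  C(35) = 1 + 18454929 + 11405773 = 29860703
  C(36) = 1 + 29860703 + 18454929 = 48315633
  C(37) = 1 + 48315633 + 29860703 = 78176337
  C(38) = 1 + 78176337 + 48315633 = 126491971
  C(39) = 1 + 126491971 + 78176337 = 204668309
  C(40) = 1 + 204668309 + 126491971 = 331160281
  C(41) = 1 + 331160281 + 204668309 = 535828591
  C(42) = 1 + 535828591 + 331160281 = 866988873
  C(43) = 1 + 866988873 + 535828591 = 1402817465
  C(44) = 1 + 1402817465 + 866988873 = 2269806339
  C(45) = 1 + 2269806339 + 1402817465 = 3672623805
  C(46) = 1 + 3672623805 + 2269806339 = 5942430145
  C(47) = 1 + 5942430145 + 3672623805 = 9615053951
  C(48) = 1 + 9615053951 + 5942430145 = 15557484097
  C(49) = 1 + 15557484097 + 9615053951 = 25172538049
  C(50) = 1 + 25172538049 + 15557484097 = 40730022147
  C(51) = 1 + 40730022147 + 25172538049 = 65902560197
  C(52) = 1 + 65902560197 + 40730022147 = 106632582345
  C(53) = 1 + 106632582345 + 65902560197 = 172535142543
  C(54) = 1 + 172535142543 + 106632582345 = 279167724889
  C(55) = 1 + 279167724889 + 172535142543 = 451702867433
  C(56) = 1 + 451702867433 + 279167724889 = 730870592323
  C(57) = 1 + 730870592323 + 451702867433 = 1182573459757
  C(58) = 1 + 1182573459757 + 730870592323 = 1913444052081
  C(59) = 1 + 1913444052081 + 1182573459757 = 3096017511839
  C(60) = 1 + 3096017511839 + 1913444052081 = 5009461563921
  C(61) = 1 + 5009461563921 + 3096017511839 = 8105479075761
  C(62) = 1 + 8105479075761 + 5009461563921 = 13114940639683
  C(63) = 1 + 13114940639683 + 8105479075761 = 21220419715445
  C(64) = 1 + 21220419715445 + 13114940639683 = 34335360355129
  C(65) = 1 + 34335360355129 + 21220419715445 = 55555780070575
Total calls for fib(65) = 55555780070575


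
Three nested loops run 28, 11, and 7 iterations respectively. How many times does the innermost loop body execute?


Loop 1 (outermost): 28 iterations
Loop 2 (middle): 11 iterations per outer
Loop 3 (innermost): 7 iterations per middle
Total = 28 * 11 * 7 = 2156


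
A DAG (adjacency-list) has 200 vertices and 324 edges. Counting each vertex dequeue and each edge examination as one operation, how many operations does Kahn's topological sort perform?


V = 200 (vertex processing)
E = 324 (edge processing)
V + E = 200 + 324 = 524


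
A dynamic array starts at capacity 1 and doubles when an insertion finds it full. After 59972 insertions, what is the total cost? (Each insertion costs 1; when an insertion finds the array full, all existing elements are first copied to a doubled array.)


Insertion cost: 59972 (one per element)
Resizes occur just before inserting elements 2, 3, 5, 9, ...
Elements copied at each resize: 1 + 2 + 4 + 8 + 16 + 32 + 64 + 128 + 256 + 512 + 1024 + 2048 + 4096 + 8192 + 16384 + 32768
Sum of copies = 65535 (geometric series: 2^k - 1)
Total = 59972 + 65535 = 125507


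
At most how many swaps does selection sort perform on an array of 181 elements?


Each of the 180 passes places one element in its final position.
Pass 1: swap minimum into position 0
Pass 2: swap minimum of remaining into position 1
...
Pass 180: last two elements, one swap
Maximum swaps = 181 - 1 = 180


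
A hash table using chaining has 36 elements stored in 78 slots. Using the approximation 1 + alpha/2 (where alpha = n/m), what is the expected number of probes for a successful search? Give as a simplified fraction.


Load factor alpha = n/m = 36/78
Expected probes = 1 + alpha/2 = 1 + 36/(2*78)
= 1 + 36/156
= 156/156 + 36/156
= 192/156
Simplify: 16/13


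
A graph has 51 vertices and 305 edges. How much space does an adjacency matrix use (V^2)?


Adjacency matrix: V x V grid of entries
Space = V^2 = 51^2 = 51 * 51 = 2601


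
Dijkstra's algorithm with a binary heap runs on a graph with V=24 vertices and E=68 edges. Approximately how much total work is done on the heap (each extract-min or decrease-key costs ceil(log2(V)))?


Dijkstra with a binary heap: each vertex is extracted once, each edge may relax once.
Each heap operation costs O(log V).
V + E = 24 + 68 = 92
ceil(log2(24)) = 5 (since 2^4 = 16 < 24 <= 32 = 2^5)
Total heap work = (V+E) * ceil(log2(V)) = 92 * 5 = 460


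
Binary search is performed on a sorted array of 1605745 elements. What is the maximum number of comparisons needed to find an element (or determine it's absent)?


Binary search halves the search space each comparison:
  Step 1: search space = 1605745 -> 802872
  Step 2: search space = 802872 -> 401436
  Step 3: search space = 401436 -> 200718
  Step 4: search space = 200718 -> 100359
  Step 5: search space = 100359 -> 50179
  Step 6: search space = 50179 -> 25089
  Step 7: search space = 25089 -> 12544
  Step 8: search space = 12544 -> 6272
  Step 9: search space = 6272 -> 3136
  Step 10: search space = 3136 -> 1568
  Step 11: search space = 1568 -> 784
  Step 12: search space = 784 -> 392
  Step 13: search space = 392 -> 196
  Step 14: search space = 196 -> 98
  Step 15: search space = 98 -> 49
  Step 16: search space = 49 -> 24
  Step 17: search space = 24 -> 12
  Step 18: search space = 12 -> 6
  Step 19: search space = 6 -> 3
  Step 20: search space = 3 -> 1
  Step 21: search space = 1 (final check)
Maximum comparisons = floor(log2(1605745)) + 1 = 20 + 1 = 21


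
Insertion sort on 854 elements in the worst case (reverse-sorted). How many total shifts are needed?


In the worst case (reverse-sorted), each element shifts past all previous:
  Element 1: 1 shifts
  Element 2: 2 shifts
  Element 3: 3 shifts
  Element 4: 4 shifts
  Element 5: 5 shifts
  ...
  Element 853: 853 shifts
Total = 1 + 2 + ... + 853
= 854*(854-1)/2 = 364231


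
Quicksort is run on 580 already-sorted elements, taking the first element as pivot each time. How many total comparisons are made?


Sum of comparisons per partition:
579 + 578 + ... + 1 + 0
= 580 * (580 - 1) / 2
= 580 * 579 / 2
= 167910


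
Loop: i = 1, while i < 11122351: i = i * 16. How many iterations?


i multiplies by 16 each step:
i = 1 -> 16 -> 256 -> 4096 -> 65536 -> 1048576 -> 16777216 (stop)
Iterations = ceil(log_16(11122351)) = 6


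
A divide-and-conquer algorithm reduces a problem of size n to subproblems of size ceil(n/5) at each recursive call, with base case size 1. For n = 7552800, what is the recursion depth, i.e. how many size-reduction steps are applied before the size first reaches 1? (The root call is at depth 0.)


Each step divides the size by 5 (rounding up); after k steps the size is ceil(n/5^k), which equals 1 exactly when 5^k >= n.
So the depth is the smallest k with 5^k >= 7552800, i.e. ceil(log_5(7552800)).
5^9 = 1953125 < 7552800 <= 9765625 = 5^10
Recursion depth = 10


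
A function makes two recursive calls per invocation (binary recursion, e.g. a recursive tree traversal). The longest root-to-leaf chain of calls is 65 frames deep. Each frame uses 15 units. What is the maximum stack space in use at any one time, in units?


Binary recursion: the two calls run one after the other, so only one root-to-leaf chain of frames is on the stack at a time.
Maximum depth (longest chain) = 65 frames
Each frame = 15 units
Max stack space = 65 * 15 = 975


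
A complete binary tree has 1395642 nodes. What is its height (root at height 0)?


In a complete binary tree, level k holds nodes 2^k .. 2^(k+1)-1 (1-indexed).
Height = floor(log2(n)) = floor(log2(1395642)) = 20
Check: 2^20 = 1048576 <= 1395642 < 2097152 = 2^21


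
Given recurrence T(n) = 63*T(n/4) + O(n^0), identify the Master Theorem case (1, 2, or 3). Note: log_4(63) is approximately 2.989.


Master Theorem parameters: a=63, b=4, c=0
log_b(a) = 2.989
Compare b^c with a: 4^0 = 1 < 63, so c < log_b(a).
Comparing c=0 vs log_b(a)=2.989:
0 < 2.989 => Case 1
Result: T(n) = O(n^(log_4 63)) ~ O(n^2.989)
Master Theorem case = 1


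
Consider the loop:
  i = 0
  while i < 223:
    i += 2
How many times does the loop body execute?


Starting at i = 0, each iteration adds 2.
Iterations until i >= 223:
  Iteration 1: i = 0 -> i = 2
  Iteration 2: i = 2 -> i = 4
  Iteration 3: i = 4 -> i = 6
  Iteration 4: i = 6 -> i = 8
  Iteration 5: i = 8 -> i = 10
  Iteration 6: i = 10 -> i = 12
  Iteration 7: i = 12 -> i = 14
  Iteration 8: i = 14 -> i = 16
  ... continuing ...
Total iterations = ceil(223/2) = 112


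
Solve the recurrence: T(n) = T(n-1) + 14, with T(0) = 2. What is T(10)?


Unrolling the recurrence:
T(10) = T(9) + 14
       = T(8) + 14 + 14
       = T(7) + 14*3
       ...
       = T(0) + 14*10
       = 2 + 140 = 142


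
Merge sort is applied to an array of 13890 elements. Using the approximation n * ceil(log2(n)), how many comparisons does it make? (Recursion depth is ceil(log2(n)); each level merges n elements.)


Merge sort divides the array into halves recursively.
Number of levels = ceil(log2(13890)) = 14
At each level, approximately n = 13890 comparisons are needed for merging.
Total comparisons ~ n * ceil(log2(n)) = 13890 * 14 = 194460


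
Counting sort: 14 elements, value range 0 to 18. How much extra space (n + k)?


n = 14 (output array)
k = 19 (count array for 19 distinct values)
Extra space = 14 + 19 = 33


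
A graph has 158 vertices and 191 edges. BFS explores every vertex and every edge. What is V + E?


A full BFS traversal dequeues each vertex once and examines each edge once.
Vertex visits: 158
Edge visits: 191
V + E = 158 + 191 = 349


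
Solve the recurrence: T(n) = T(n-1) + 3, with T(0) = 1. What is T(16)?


Unrolling the recurrence:
T(16) = T(15) + 3
       = T(14) + 3 + 3
       = T(13) + 3*3
       ...
       = T(0) + 3*16
       = 1 + 48 = 49


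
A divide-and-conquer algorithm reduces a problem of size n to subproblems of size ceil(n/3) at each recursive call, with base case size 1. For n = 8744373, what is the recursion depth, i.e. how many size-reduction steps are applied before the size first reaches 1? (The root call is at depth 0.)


Each step divides the size by 3 (rounding up); after k steps the size is ceil(n/3^k), which equals 1 exactly when 3^k >= n.
So the depth is the smallest k with 3^k >= 8744373, i.e. ceil(log_3(8744373)).
3^14 = 4782969 < 8744373 <= 14348907 = 3^15
Recursion depth = 15


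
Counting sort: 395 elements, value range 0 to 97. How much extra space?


n = 395 (output array)
k = 98 (count array for 98 distinct values)
Extra space = 395 + 98 = 493


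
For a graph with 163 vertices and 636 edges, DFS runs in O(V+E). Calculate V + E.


A full DFS traversal visits each vertex once and examines each edge once.
V = 163
E = 636
Sum = 163 + 636 = 799


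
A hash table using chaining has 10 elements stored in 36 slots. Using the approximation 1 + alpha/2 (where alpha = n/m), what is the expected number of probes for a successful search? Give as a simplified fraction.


Load factor alpha = n/m = 10/36
Expected probes = 1 + alpha/2 = 1 + 10/(2*36)
= 1 + 10/72
= 72/72 + 10/72
= 82/72
Simplify: 41/36


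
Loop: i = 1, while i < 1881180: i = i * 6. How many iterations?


i multiplies by 6 each step:
i = 1 -> 6 -> 36 -> 216 -> 1296 -> 7776 -> 46656 -> 279936 -> 1679616 -> 10077696 (stop)
Iterations = ceil(log_6(1881180)) = 9


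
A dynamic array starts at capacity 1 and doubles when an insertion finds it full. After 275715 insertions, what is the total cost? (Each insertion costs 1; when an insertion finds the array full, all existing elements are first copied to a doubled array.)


Insertion cost: 275715 (one per element)
Resizes occur just before inserting elements 2, 3, 5, 9, ...
Elements copied at each resize: 1 + 2 + 4 + 8 + 16 + 32 + 64 + 128 + 256 + 512 + 1024 + 2048 + 4096 + 8192 + 16384 + 32768 + 65536 + 131072 + 262144
Sum of copies = 524287 (geometric series: 2^k - 1)
Total = 275715 + 524287 = 800002


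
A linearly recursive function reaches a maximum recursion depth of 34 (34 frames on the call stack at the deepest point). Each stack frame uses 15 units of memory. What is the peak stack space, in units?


Maximum recursion depth = 34 frames
Memory per frame = 15 units
Total stack space = depth * frame_size
= 34 * 15 = 510


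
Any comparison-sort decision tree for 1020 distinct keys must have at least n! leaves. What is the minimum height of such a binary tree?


A binary decision tree of height h has at most 2^h leaves and needs at least n! of them, so h >= ceil(log2(n!)).
1020! is far too large to multiply out, so use Stirling's series:
  ln(n!) ~ n ln n - n + (1/2) ln(2 pi n) + 1/(12n)  (error below 1/(360 n^3), negligible here)
  ln(1020) = 6.9275579
  n ln n = 1020 * 6.9275579 = 7066.1091
  (1/2) ln(2 pi * 1020) = (1/2) ln(6408.8490) = 4.3827
  1/(12*1020) = 0.0001
  ln(1020!) ~ 7066.1091 - 1020 + 4.3827 + 0.0001 = 6050.4919
Convert to base 2: log2(1020!) = 6050.4919 / ln 2 = 6050.4919 / 0.69314718 = 8729.0147
ceil(8729.0147) = 8730


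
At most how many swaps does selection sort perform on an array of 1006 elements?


Each of the 1005 passes places one element in its final position.
Pass 1: swap minimum into position 0
Pass 2: swap minimum of remaining into position 1
...
Pass 1005: last two elements, one swap
Maximum swaps = 1006 - 1 = 1005


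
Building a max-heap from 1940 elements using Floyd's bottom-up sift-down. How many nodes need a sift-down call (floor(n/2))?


In a heap of 1940 elements (0-indexed array):
  Last element index: 1939
  Parent of last element: floor((1939 - 1) / 2) = 969
  Internal nodes: indices 0 to 969
  Count = floor(1940/2) = 970


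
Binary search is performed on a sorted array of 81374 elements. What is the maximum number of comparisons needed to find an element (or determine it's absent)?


Binary search halves the search space each comparison:
  Step 1: search space = 81374 -> 40687
  Step 2: search space = 40687 -> 20343
  Step 3: search space = 20343 -> 10171
  Step 4: search space = 10171 -> 5085
  Step 5: search space = 5085 -> 2542
  Step 6: search space = 2542 -> 1271
  Step 7: search space = 1271 -> 635
  Step 8: search space = 635 -> 317
  Step 9: search space = 317 -> 158
  Step 10: search space = 158 -> 79
  Step 11: search space = 79 -> 39
  Step 12: search space = 39 -> 19
  Step 13: search space = 19 -> 9
  Step 14: search space = 9 -> 4
  Step 15: search space = 4 -> 2
  Step 16: search space = 2 -> 1
  Step 17: search space = 1 (final check)
Maximum comparisons = floor(log2(81374)) + 1 = 16 + 1 = 17


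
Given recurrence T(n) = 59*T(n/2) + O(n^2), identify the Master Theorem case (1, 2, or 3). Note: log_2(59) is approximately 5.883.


Master Theorem parameters: a=59, b=2, c=2
log_b(a) = 5.883
Compare b^c with a: 2^2 = 4 < 59, so c < log_b(a).
Comparing c=2 vs log_b(a)=5.883:
2 < 5.883 => Case 1
Result: T(n) = O(n^(log_2 59)) ~ O(n^5.883)
Master Theorem case = 1


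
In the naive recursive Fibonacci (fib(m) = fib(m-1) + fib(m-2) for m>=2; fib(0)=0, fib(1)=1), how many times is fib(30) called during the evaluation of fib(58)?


Let N(m) = number of times fib(m) is called while evaluating fib(58).
N(58) = 1 (the initial call).
N(57) = 1 (only fib(58) calls it).
For 1 <= m <= 56: fib(m) is called by fib(m+1) and fib(m+2), so
  N(m) = N(m+1) + N(m+2).
fib(0) is called only by fib(2), so N(0) = N(2).
Walk down from m=58:
  N(58)=1, N(57)=1, N(56)=2, N(55)=3, N(54)=5, N(53)=8, N(52)=13, N(51)=21, N(50)=34, N(49)=55, N(48)=89, N(47)=144, N(46)=233, N(45)=377, N(44)=610, N(43)=987, N(42)=1597, N(41)=2584, N(40)=4181, N(39)=6765, N(38)=10946, N(37)=17711, N(36)=28657, N(35)=46368, N(34)=75025, N(33)=121393, N(32)=196418, N(31)=317811, N(30)=514229
N(30) = 514229


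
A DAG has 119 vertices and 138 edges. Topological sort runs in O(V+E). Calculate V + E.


V = 119 (vertex processing)
E = 138 (edge processing)
V + E = 119 + 138 = 257


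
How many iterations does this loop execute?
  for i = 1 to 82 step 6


The loop variable i takes values starting at 1 and increments by 6 each iteration.
Sequence: i = 1, 7, 13, 19, 25, 31, 37, 43, 49, ...
The upper bound 82 is inclusive, so the count is floor((last - first) / step) + 1:
floor((82 - 1) / 6) + 1 = floor(81/6) + 1 = 13 + 1 = 14


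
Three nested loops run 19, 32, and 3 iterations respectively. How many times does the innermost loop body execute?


Loop 1 (outermost): 19 iterations
Loop 2 (middle): 32 iterations per outer
Loop 3 (innermost): 3 iterations per middle
Total = 19 * 32 * 3 = 1824


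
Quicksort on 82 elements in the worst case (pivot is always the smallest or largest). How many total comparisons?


In the worst case, each partition step picks the worst pivot:
  Partition 1: 81 comparisons (n-1 elements to compare)
  Partition 2: 80 comparisons
  Partition 3: 79 comparisons
  Partition 4: 78 comparisons
  Partition 5: 77 comparisons
  ...
  Last partition: 0 comparisons
Total = (n-1) + (n-2) + ... + 1 + 0 = n*(n-1)/2
= 82*81/2 = 3321


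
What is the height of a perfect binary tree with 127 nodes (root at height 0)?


A perfect binary tree with 127 nodes:
  127 = 2^7 - 1
  Levels: 0, 1, ..., 6
  Height = 6


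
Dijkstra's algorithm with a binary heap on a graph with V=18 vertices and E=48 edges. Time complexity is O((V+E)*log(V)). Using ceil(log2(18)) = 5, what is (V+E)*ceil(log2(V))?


Dijkstra with a binary heap: each vertex is extracted once, each edge may relax once.
Each heap operation costs O(log V).
V + E = 18 + 48 = 66
ceil(log2(18)) = 5 (since 2^4 = 16 < 18 <= 32 = 2^5)
Total heap work = (V+E) * ceil(log2(V)) = 66 * 5 = 330


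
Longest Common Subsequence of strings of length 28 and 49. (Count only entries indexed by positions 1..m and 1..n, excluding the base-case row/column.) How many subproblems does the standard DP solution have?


DP table indexed by positions in both strings.
First string: 28 positions
Second string: 49 positions
Total = 28 * 49 = 1372


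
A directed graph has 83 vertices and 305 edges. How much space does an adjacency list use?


Adjacency list: one list head per vertex + one entry per edge
Vertex heads: 83
Edge entries: 305
Total = 83 + 305 = 388


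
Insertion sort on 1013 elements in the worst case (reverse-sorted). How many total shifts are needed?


In the worst case (reverse-sorted), each element shifts past all previous:
  Element 1: 1 shifts
  Element 2: 2 shifts
  Element 3: 3 shifts
  Element 4: 4 shifts
  Element 5: 5 shifts
  ...
  Element 1012: 1012 shifts
Total = 1 + 2 + ... + 1012
= 1013*(1013-1)/2 = 512578


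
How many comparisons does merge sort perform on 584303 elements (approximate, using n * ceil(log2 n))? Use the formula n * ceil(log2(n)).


Recursion depth: ceil(log2(584303)) = 20
Each recursion level merges n = 584303 elements
Total = 584303 * 20 = 11686060


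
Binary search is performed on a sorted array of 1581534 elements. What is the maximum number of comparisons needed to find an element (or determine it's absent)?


Binary search halves the search space each comparison:
  Step 1: search space = 1581534 -> 790767
  Step 2: search space = 790767 -> 395383
  Step 3: search space = 395383 -> 197691
  Step 4: search space = 197691 -> 98845
  Step 5: search space = 98845 -> 49422
  Step 6: search space = 49422 -> 24711
  Step 7: search space = 24711 -> 12355
  Step 8: search space = 12355 -> 6177
  Step 9: search space = 6177 -> 3088
  Step 10: search space = 3088 -> 1544
  Step 11: search space = 1544 -> 772
  Step 12: search space = 772 -> 386
  Step 13: search space = 386 -> 193
  Step 14: search space = 193 -> 96
  Step 15: search space = 96 -> 48
  Step 16: search space = 48 -> 24
  Step 17: search space = 24 -> 12
  Step 18: search space = 12 -> 6
  Step 19: search space = 6 -> 3
  Step 20: search space = 3 -> 1
  Step 21: search space = 1 (final check)
Maximum comparisons = floor(log2(1581534)) + 1 = 20 + 1 = 21


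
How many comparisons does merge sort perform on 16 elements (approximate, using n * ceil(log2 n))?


Recursion depth: ceil(log2(16)) = 4
Each recursion level merges n = 16 elements
Total = 16 * 4 = 64


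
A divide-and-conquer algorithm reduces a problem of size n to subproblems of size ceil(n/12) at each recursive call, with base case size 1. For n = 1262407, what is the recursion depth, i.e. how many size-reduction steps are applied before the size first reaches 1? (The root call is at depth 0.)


Each step divides the size by 12 (rounding up); after k steps the size is ceil(n/12^k), which equals 1 exactly when 12^k >= n.
So the depth is the smallest k with 12^k >= 1262407, i.e. ceil(log_12(1262407)).
12^5 = 248832 < 1262407 <= 2985984 = 12^6
Recursion depth = 6


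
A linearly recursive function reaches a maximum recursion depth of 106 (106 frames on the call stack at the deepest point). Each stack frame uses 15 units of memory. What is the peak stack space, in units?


Maximum recursion depth = 106 frames
Memory per frame = 15 units
Total stack space = depth * frame_size
= 106 * 15 = 1590


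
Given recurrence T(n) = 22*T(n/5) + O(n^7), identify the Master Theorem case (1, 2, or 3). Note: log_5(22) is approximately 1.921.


Master Theorem parameters: a=22, b=5, c=7
log_b(a) = 1.921
Compare b^c with a: 5^7 = 78125 > 22, so c > log_b(a).
Comparing c=7 vs log_b(a)=1.921:
7 > 1.921 => Case 3
Result: T(n) = O(n^7)
Master Theorem case = 3


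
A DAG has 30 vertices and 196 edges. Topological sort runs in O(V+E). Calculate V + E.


V = 30 (vertex processing)
E = 196 (edge processing)
V + E = 30 + 196 = 226


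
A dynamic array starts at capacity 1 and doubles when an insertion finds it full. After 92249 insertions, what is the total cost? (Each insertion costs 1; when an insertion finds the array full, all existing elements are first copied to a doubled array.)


Insertion cost: 92249 (one per element)
Resizes occur just before inserting elements 2, 3, 5, 9, ...
Elements copied at each resize: 1 + 2 + 4 + 8 + 16 + 32 + 64 + 128 + 256 + 512 + 1024 + 2048 + 4096 + 8192 + 16384 + 32768 + 65536
Sum of copies = 131071 (geometric series: 2^k - 1)
Total = 92249 + 131071 = 223320


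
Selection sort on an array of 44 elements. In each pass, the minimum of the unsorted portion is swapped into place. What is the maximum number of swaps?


Selection sort performs one swap per pass:
  Pass 1: find min in positions 0 to 43, swap with position 0
  Pass 2: find min in positions 1 to 43, swap with position 1
  Pass 3: find min in positions 2 to 43, swap with position 2
  Pass 4: find min in positions 3 to 43, swap with position 3
  Pass 5: find min in positions 4 to 43, swap with position 4
  ... (38 more passes)
Total passes (and swaps) = n - 1 = 44 - 1 = 43


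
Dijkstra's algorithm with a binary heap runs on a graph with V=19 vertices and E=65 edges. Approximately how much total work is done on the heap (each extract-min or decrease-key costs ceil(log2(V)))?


Dijkstra with a binary heap: each vertex is extracted once, each edge may relax once.
Each heap operation costs O(log V).
V + E = 19 + 65 = 84
ceil(log2(19)) = 5 (since 2^4 = 16 < 19 <= 32 = 2^5)
Total heap work = (V+E) * ceil(log2(V)) = 84 * 5 = 420


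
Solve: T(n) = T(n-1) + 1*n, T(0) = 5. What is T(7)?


Expanding the recurrence:
T(7) = T(6) + 1*7
       = T(5) + 1*6 + 1*7
       ...
       = T(0) + 1*(1 + 2 + ... + 7)
       = 5 + 1 * 7*8/2
       = 5 + 1 * 28
       = 5 + 28 = 33


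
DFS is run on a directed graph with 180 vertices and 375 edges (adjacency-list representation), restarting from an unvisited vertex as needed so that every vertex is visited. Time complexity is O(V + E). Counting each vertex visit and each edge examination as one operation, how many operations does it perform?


A full DFS traversal processes each vertex exactly once (push/pop on stack).
Each directed edge is examined once.
V = 180, E = 375
V + E = 555


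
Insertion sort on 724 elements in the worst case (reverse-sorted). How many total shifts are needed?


In the worst case (reverse-sorted), each element shifts past all previous:
  Element 1: 1 shifts
  Element 2: 2 shifts
  Element 3: 3 shifts
  Element 4: 4 shifts
  Element 5: 5 shifts
  ...
  Element 723: 723 shifts
Total = 1 + 2 + ... + 723
= 724*(724-1)/2 = 261726


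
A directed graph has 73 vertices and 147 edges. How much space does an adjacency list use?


Adjacency list: one list head per vertex + one entry per edge
Vertex heads: 73
Edge entries: 147
Total = 73 + 147 = 220


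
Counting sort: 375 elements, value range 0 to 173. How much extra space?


n = 375 (output array)
k = 174 (count array for 174 distinct values)
Extra space = 375 + 174 = 549


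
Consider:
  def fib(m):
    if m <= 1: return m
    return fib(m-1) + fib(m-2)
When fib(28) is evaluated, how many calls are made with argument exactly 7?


Let N(m) = number of times fib(m) is called while evaluating fib(28).
N(28) = 1 (the initial call).
N(27) = 1 (only fib(28) calls it).
For 1 <= m <= 26: fib(m) is called by fib(m+1) and fib(m+2), so
  N(m) = N(m+1) + N(m+2).
fib(0) is called only by fib(2), so N(0) = N(2).
Walk down from m=28:
  N(28)=1, N(27)=1, N(26)=2, N(25)=3, N(24)=5, N(23)=8, N(22)=13, N(21)=21, N(20)=34, N(19)=55, N(18)=89, N(17)=144, N(16)=233, N(15)=377, N(14)=610, N(13)=987, N(12)=1597, N(11)=2584, N(10)=4181, N(9)=6765, N(8)=10946, N(7)=17711
N(7) = 17711


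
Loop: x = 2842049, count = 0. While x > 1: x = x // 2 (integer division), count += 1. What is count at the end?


The variable x halves each step:
x = 2842049 -> 1421024 -> 710512 -> 355256 -> 177628 -> 88814 -> 44407 -> 22203 -> 11101 -> 5550 -> 2775 -> 1387 -> 693 -> 346 -> 173 -> 86 -> 43 -> 21 -> 10 -> 5 -> 2 -> 1
Number of halvings = floor(log2(2842049)) = 21


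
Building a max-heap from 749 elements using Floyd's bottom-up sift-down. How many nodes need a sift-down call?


In a heap of 749 elements (0-indexed array):
  Last element index: 748
  Parent of last element: floor((748 - 1) / 2) = 373
  Internal nodes: indices 0 to 373
  Count = floor(749/2) = 374


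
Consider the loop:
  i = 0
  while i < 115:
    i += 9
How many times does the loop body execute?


Starting at i = 0, each iteration adds 9.
Iterations until i >= 115:
  Iteration 1: i = 0 -> i = 9
  Iteration 2: i = 9 -> i = 18
  Iteration 3: i = 18 -> i = 27
  Iteration 4: i = 27 -> i = 36
  Iteration 5: i = 36 -> i = 45
  Iteration 6: i = 45 -> i = 54
  Iteration 7: i = 54 -> i = 63
  Iteration 8: i = 63 -> i = 72
  ... continuing ...
Total iterations = ceil(115/9) = 13


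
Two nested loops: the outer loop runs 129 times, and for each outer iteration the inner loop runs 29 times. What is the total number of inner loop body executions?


Outer loop: 129 iterations
Inner loop: 29 iterations per outer iteration
Total = 129 * 29 = 3741


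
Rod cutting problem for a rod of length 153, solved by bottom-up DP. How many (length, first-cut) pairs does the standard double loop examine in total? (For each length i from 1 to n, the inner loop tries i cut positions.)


For each subproblem length i = 1..153, the inner loop considers i possible first cuts.
Total = 1 + 2 + ... + 153
= 153*(153+1)/2
= 153*154/2 = 11781


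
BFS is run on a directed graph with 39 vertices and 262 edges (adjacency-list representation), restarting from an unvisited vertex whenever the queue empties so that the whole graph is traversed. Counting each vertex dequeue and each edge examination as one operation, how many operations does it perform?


A full BFS traversal dequeues each vertex exactly once and examines each directed edge exactly once.
V = 39 (vertex processing cost)
E = 262 (edge examination cost)
Total operations proportional to V + E = 39 + 262 = 301


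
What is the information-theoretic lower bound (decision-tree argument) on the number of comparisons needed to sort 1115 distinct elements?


A binary decision tree of height h has at most 2^h leaves and needs at least n! of them, so h >= ceil(log2(n!)).
1115! is far too large to multiply out, so use Stirling's series:
  ln(n!) ~ n ln n - n + (1/2) ln(2 pi n) + 1/(12n)  (error below 1/(360 n^3), negligible here)
  ln(1115) = 7.0166097
  n ln n = 1115 * 7.0166097 = 7823.5198
  (1/2) ln(2 pi * 1115) = (1/2) ln(7005.7516) = 4.4272
  1/(12*1115) = 0.0001
  ln(1115!) ~ 7823.5198 - 1115 + 4.4272 + 0.0001 = 6712.9471
Convert to base 2: log2(1115!) = 6712.9471 / ln 2 = 6712.9471 / 0.69314718 = 9684.7355
ceil(9684.7355) = 9685


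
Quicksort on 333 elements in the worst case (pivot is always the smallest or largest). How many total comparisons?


In the worst case, each partition step picks the worst pivot:
  Partition 1: 332 comparisons (n-1 elements to compare)
  Partition 2: 331 comparisons
  Partition 3: 330 comparisons
  Partition 4: 329 comparisons
  Partition 5: 328 comparisons
  ...
  Last partition: 0 comparisons
Total = (n-1) + (n-2) + ... + 1 + 0 = n*(n-1)/2
= 333*332/2 = 55278


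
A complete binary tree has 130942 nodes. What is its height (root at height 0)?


In a complete binary tree, level k holds nodes 2^k .. 2^(k+1)-1 (1-indexed).
Height = floor(log2(n)) = floor(log2(130942)) = 16
Check: 2^16 = 65536 <= 130942 < 131072 = 2^17


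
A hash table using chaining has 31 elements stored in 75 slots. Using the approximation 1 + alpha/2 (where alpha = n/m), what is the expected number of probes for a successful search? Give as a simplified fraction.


Load factor alpha = n/m = 31/75
Expected probes = 1 + alpha/2 = 1 + 31/(2*75)
= 1 + 31/150
= 150/150 + 31/150
= 181/150


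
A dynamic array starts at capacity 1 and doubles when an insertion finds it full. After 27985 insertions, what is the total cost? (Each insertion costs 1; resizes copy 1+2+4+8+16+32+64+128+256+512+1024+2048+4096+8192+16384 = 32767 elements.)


Insertion cost: 27985 (one per element)
Resizes occur just before inserting elements 2, 3, 5, 9, ...
Elements copied at each resize: 1 + 2 + 4 + 8 + 16 + 32 + 64 + 128 + 256 + 512 + 1024 + 2048 + 4096 + 8192 + 16384
Sum of copies = 32767 (geometric series: 2^k - 1)
Total = 27985 + 32767 = 60752


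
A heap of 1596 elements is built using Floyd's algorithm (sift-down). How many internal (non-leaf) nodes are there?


Leaf nodes occupy roughly half the array.
Sift-down is called for each internal node, starting from the last one.
Internal nodes = floor(n/2) = floor(1596/2) = 798


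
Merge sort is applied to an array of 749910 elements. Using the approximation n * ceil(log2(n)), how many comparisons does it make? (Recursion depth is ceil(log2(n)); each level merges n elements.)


Merge sort divides the array into halves recursively.
Number of levels = ceil(log2(749910)) = 20
At each level, approximately n = 749910 comparisons are needed for merging.
Total comparisons ~ n * ceil(log2(n)) = 749910 * 20 = 14998200


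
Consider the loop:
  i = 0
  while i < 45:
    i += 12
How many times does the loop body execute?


Starting at i = 0, each iteration adds 12.
Iterations until i >= 45:
  Iteration 1: i = 0 -> i = 12
  Iteration 2: i = 12 -> i = 24
  Iteration 3: i = 24 -> i = 36
  Iteration 4: i = 36 -> i = 48
Total iterations = ceil(45/12) = 4


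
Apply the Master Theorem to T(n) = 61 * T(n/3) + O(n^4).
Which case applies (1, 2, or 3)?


The Master Theorem: T(n) = a*T(n/b) + O(n^c)
  a = 61, b = 3, c = 4
log_b(a) = log_3(61) ~ 3.742
Compare b^c with a: 3^4 = 81 > 61, so c > log_b(a).
Since c > log_b(a), Case 3 applies.
T(n) = O(n^4)
Master Theorem case = 3


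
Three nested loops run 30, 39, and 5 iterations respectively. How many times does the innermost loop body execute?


Loop 1 (outermost): 30 iterations
Loop 2 (middle): 39 iterations per outer
Loop 3 (innermost): 5 iterations per middle
Total = 30 * 39 * 5 = 5850


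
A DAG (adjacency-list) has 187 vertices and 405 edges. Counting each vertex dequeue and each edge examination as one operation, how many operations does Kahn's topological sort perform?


V = 187 (vertex processing)
E = 405 (edge processing)
V + E = 187 + 405 = 592


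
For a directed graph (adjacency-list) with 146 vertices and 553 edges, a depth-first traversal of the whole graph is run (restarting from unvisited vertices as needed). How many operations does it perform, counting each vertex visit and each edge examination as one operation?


A full DFS traversal visits each vertex once and examines each edge once.
V = 146
E = 553
Sum = 146 + 553 = 699


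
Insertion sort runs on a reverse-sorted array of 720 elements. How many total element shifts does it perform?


Sum of shifts = 1 + 2 + 3 + ... + 719
= 720 * 719 / 2
= 517680 / 2
= 258840


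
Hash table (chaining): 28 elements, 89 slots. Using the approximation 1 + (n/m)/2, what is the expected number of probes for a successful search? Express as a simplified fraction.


Computing expected probes:
alpha = 28/89
= 1 + alpha/2
= 1 + 28/(2*89)
= (2*89 + 28) / (2*89)
= 206/178 = 103/89


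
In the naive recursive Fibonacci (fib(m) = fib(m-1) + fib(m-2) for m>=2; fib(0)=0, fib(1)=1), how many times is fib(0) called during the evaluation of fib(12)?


Let N(m) = number of times fib(m) is called while evaluating fib(12).
N(12) = 1 (the initial call).
N(11) = 1 (only fib(12) calls it).
For 1 <= m <= 10: fib(m) is called by fib(m+1) and fib(m+2), so
  N(m) = N(m+1) + N(m+2).
fib(0) is called only by fib(2), so N(0) = N(2).
Walk down from m=12:
  N(12)=1, N(11)=1, N(10)=2, N(9)=3, N(8)=5, N(7)=8, N(6)=13, N(5)=21, N(4)=34, N(3)=55, N(2)=89, N(1)=144, N(0)=N(2)=89
N(0) = 89


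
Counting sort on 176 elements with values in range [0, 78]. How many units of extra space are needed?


Output array size: 176 (to store sorted result)
Count array size: 79 (one slot per possible value, range 0 to 78)
Total extra space = 176 + 79 = 255


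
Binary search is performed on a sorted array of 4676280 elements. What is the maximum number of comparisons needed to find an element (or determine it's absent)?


Binary search halves the search space each comparison:
  Step 1: search space = 4676280 -> 2338140
  Step 2: search space = 2338140 -> 1169070
  Step 3: search space = 1169070 -> 584535
  Step 4: search space = 584535 -> 292267
  Step 5: search space = 292267 -> 146133
  Step 6: search space = 146133 -> 73066
  Step 7: search space = 73066 -> 36533
  Step 8: search space = 36533 -> 18266
  Step 9: search space = 18266 -> 9133
  Step 10: search space = 9133 -> 4566
  Step 11: search space = 4566 -> 2283
  Step 12: search space = 2283 -> 1141
  Step 13: search space = 1141 -> 570
  Step 14: search space = 570 -> 285
  Step 15: search space = 285 -> 142
  Step 16: search space = 142 -> 71
  Step 17: search space = 71 -> 35
  Step 18: search space = 35 -> 17
  Step 19: search space = 17 -> 8
  Step 20: search space = 8 -> 4
  Step 21: search space = 4 -> 2
  Step 22: search space = 2 -> 1
  Step 23: search space = 1 (final check)
Maximum comparisons = floor(log2(4676280)) + 1 = 22 + 1 = 23
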